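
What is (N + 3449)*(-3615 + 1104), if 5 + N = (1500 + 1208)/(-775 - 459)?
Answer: -5332344534/617 ≈ -8.6424e+6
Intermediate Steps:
N = -4439/617 (N = -5 + (1500 + 1208)/(-775 - 459) = -5 + 2708/(-1234) = -5 + 2708*(-1/1234) = -5 - 1354/617 = -4439/617 ≈ -7.1945)
(N + 3449)*(-3615 + 1104) = (-4439/617 + 3449)*(-3615 + 1104) = (2123594/617)*(-2511) = -5332344534/617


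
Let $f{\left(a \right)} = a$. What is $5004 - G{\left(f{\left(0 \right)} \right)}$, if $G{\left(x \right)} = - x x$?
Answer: $5004$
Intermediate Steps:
$G{\left(x \right)} = - x^{2}$
$5004 - G{\left(f{\left(0 \right)} \right)} = 5004 - - 0^{2} = 5004 - \left(-1\right) 0 = 5004 - 0 = 5004 + 0 = 5004$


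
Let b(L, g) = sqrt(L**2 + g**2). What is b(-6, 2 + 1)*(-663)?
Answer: -1989*sqrt(5) ≈ -4447.5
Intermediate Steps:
b(-6, 2 + 1)*(-663) = sqrt((-6)**2 + (2 + 1)**2)*(-663) = sqrt(36 + 3**2)*(-663) = sqrt(36 + 9)*(-663) = sqrt(45)*(-663) = (3*sqrt(5))*(-663) = -1989*sqrt(5)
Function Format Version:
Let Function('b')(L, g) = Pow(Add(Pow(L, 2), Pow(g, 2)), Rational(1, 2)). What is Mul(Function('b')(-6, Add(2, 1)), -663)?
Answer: Mul(-1989, Pow(5, Rational(1, 2))) ≈ -4447.5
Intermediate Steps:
Mul(Function('b')(-6, Add(2, 1)), -663) = Mul(Pow(Add(Pow(-6, 2), Pow(Add(2, 1), 2)), Rational(1, 2)), -663) = Mul(Pow(Add(36, Pow(3, 2)), Rational(1, 2)), -663) = Mul(Pow(Add(36, 9), Rational(1, 2)), -663) = Mul(Pow(45, Rational(1, 2)), -663) = Mul(Mul(3, Pow(5, Rational(1, 2))), -663) = Mul(-1989, Pow(5, Rational(1, 2)))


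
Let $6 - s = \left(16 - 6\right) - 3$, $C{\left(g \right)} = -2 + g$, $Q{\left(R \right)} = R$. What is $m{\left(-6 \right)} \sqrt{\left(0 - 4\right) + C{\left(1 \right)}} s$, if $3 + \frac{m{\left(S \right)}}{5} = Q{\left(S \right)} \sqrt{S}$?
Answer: $- 30 \sqrt{30} + 15 i \sqrt{5} \approx -164.32 + 33.541 i$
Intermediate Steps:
$m{\left(S \right)} = -15 + 5 S^{\frac{3}{2}}$ ($m{\left(S \right)} = -15 + 5 S \sqrt{S} = -15 + 5 S^{\frac{3}{2}}$)
$s = -1$ ($s = 6 - \left(\left(16 - 6\right) - 3\right) = 6 - \left(10 - 3\right) = 6 - 7 = -1$)
$m{\left(-6 \right)} \sqrt{\left(0 - 4\right) + C{\left(1 \right)}} s = \left(-15 + 5 \left(-6\right)^{\frac{3}{2}}\right) \sqrt{\left(0 - 4\right) + \left(-2 + 1\right)} \left(-1\right) = \left(-15 + 5 \left(- 6 i \sqrt{6}\right)\right) \sqrt{-4 - 1} \left(-1\right) = \left(-15 - 30 i \sqrt{6}\right) \sqrt{-5} \left(-1\right) = \left(-15 - 30 i \sqrt{6}\right) i \sqrt{5} \left(-1\right) = i \sqrt{5} \left(-15 - 30 i \sqrt{6}\right) \left(-1\right) = - i \sqrt{5} \left(-15 - 30 i \sqrt{6}\right)$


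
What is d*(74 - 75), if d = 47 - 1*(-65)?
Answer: -112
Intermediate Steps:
d = 112 (d = 47 + 65 = 112)
d*(74 - 75) = 112*(74 - 75) = 112*(-1) = -112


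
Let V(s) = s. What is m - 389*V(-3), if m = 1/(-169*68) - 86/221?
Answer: 13406691/11492 ≈ 1166.6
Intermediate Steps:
m = -4473/11492 (m = -1/169*1/68 - 86*1/221 = -1/11492 - 86/221 = -4473/11492 ≈ -0.38923)
m - 389*V(-3) = -4473/11492 - 389*(-3) = -4473/11492 + 1167 = 13406691/11492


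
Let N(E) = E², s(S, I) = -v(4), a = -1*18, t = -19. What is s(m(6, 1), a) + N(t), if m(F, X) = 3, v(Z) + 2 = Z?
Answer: 359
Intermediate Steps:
v(Z) = -2 + Z
a = -18
s(S, I) = -2 (s(S, I) = -(-2 + 4) = -1*2 = -2)
s(m(6, 1), a) + N(t) = -2 + (-19)² = -2 + 361 = 359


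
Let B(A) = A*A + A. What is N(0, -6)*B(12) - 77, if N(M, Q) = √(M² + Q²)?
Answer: 859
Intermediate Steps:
B(A) = A + A² (B(A) = A² + A = A + A²)
N(0, -6)*B(12) - 77 = √(0² + (-6)²)*(12*(1 + 12)) - 77 = √(0 + 36)*(12*13) - 77 = √36*156 - 77 = 6*156 - 77 = 936 - 77 = 859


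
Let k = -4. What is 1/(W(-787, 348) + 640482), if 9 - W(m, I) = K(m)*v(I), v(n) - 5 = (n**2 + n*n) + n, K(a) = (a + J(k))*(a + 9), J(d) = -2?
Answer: -1/148893488871 ≈ -6.7162e-12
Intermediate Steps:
K(a) = (-2 + a)*(9 + a) (K(a) = (a - 2)*(a + 9) = (-2 + a)*(9 + a))
v(n) = 5 + n + 2*n**2 (v(n) = 5 + ((n**2 + n*n) + n) = 5 + ((n**2 + n**2) + n) = 5 + (2*n**2 + n) = 5 + (n + 2*n**2) = 5 + n + 2*n**2)
W(m, I) = 9 - (-18 + m**2 + 7*m)*(5 + I + 2*I**2)
1/(W(-787, 348) + 640482) = 1/((9 - (-18 + (-787)**2 + 7*(-787))*(5 + 348 + 2*348**2)) + 640482) = 1/((9 - (-18 + 619369 - 5509)*(5 + 348 + 2*121104)) + 640482) = 1/((9 - 1*613842*(5 + 348 + 242208)) + 640482) = 1/((9 - 1*613842*242561) + 640482) = 1/((9 - 148894129362) + 640482) = 1/(-148894129353 + 640482) = 1/(-148893488871) = -1/148893488871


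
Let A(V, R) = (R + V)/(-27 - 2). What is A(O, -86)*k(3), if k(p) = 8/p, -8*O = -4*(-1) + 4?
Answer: 8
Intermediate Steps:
O = -1 (O = -(-4*(-1) + 4)/8 = -(4 + 4)/8 = -⅛*8 = -1)
A(V, R) = -R/29 - V/29 (A(V, R) = (R + V)/(-29) = (R + V)*(-1/29) = -R/29 - V/29)
A(O, -86)*k(3) = (-1/29*(-86) - 1/29*(-1))*(8/3) = (86/29 + 1/29)*(8*(⅓)) = 3*(8/3) = 8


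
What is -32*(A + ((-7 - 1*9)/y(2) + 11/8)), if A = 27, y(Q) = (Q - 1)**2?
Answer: -396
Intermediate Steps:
y(Q) = (-1 + Q)**2
-32*(A + ((-7 - 1*9)/y(2) + 11/8)) = -32*(27 + ((-7 - 1*9)/((-1 + 2)**2) + 11/8)) = -32*(27 + ((-7 - 9)/(1**2) + 11*(1/8))) = -32*(27 + (-16/1 + 11/8)) = -32*(27 + (-16*1 + 11/8)) = -32*(27 + (-16 + 11/8)) = -32*(27 - 117/8) = -32*99/8 = -396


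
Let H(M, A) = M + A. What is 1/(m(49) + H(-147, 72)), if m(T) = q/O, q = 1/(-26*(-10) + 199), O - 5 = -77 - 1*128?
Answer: -91800/6885001 ≈ -0.013333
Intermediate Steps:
O = -200 (O = 5 + (-77 - 1*128) = 5 + (-77 - 128) = 5 - 205 = -200)
q = 1/459 (q = 1/(260 + 199) = 1/459 ≈ 0.0021787)
H(M, A) = A + M
m(T) = -1/91800 (m(T) = (1/459)/(-200) = (1/459)*(-1/200) = -1/91800)
1/(m(49) + H(-147, 72)) = 1/(-1/91800 + (72 - 147)) = 1/(-1/91800 - 75) = 1/(-6885001/91800) = -91800/6885001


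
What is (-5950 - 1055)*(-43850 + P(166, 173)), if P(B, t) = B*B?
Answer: 114139470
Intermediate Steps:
P(B, t) = B²
(-5950 - 1055)*(-43850 + P(166, 173)) = (-5950 - 1055)*(-43850 + 166²) = -7005*(-43850 + 27556) = -7005*(-16294) = 114139470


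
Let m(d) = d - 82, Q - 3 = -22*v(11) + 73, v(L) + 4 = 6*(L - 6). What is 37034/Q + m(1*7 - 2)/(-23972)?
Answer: -110967607/1486264 ≈ -74.662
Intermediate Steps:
v(L) = -40 + 6*L (v(L) = -4 + 6*(L - 6) = -4 + 6*(-6 + L) = -4 + (-36 + 6*L) = -40 + 6*L)
Q = -496 (Q = 3 + (-22*(-40 + 6*11) + 73) = 3 + (-22*(-40 + 66) + 73) = 3 + (-22*26 + 73) = 3 + (-572 + 73) = 3 - 499 = -496)
m(d) = -82 + d
37034/Q + m(1*7 - 2)/(-23972) = 37034/(-496) + (-82 + (1*7 - 2))/(-23972) = 37034*(-1/496) + (-82 + (7 - 2))*(-1/23972) = -18517/248 + (-82 + 5)*(-1/23972) = -18517/248 - 77*(-1/23972) = -18517/248 + 77/23972 = -110967607/1486264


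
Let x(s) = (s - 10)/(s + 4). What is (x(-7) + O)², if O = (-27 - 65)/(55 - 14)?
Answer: 177241/15129 ≈ 11.715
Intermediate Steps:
x(s) = (-10 + s)/(4 + s)
O = -92/41 ≈ -2.2439
(x(-7) + O)² = ((-10 - 7)/(4 - 7) - 92/41)² = (-17/(-3) - 92/41)² = (-⅓*(-17) - 92/41)² = (17/3 - 92/41)² = (421/123)² = 177241/15129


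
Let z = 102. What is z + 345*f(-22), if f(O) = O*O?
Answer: 167082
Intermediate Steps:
f(O) = O²
z + 345*f(-22) = 102 + 345*(-22)² = 102 + 345*484 = 102 + 166980 = 167082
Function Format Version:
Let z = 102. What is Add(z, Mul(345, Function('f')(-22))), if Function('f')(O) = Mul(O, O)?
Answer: 167082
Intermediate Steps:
Function('f')(O) = Pow(O, 2)
Add(z, Mul(345, Function('f')(-22))) = Add(102, Mul(345, Pow(-22, 2))) = Add(102, Mul(345, 484)) = Add(102, 166980) = 167082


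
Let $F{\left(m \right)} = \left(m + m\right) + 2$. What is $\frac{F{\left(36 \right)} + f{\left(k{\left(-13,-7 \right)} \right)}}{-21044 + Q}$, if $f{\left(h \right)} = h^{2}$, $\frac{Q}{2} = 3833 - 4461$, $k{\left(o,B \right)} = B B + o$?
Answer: $- \frac{137}{2230} \approx -0.061435$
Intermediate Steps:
$k{\left(o,B \right)} = o + B^{2}$ ($k{\left(o,B \right)} = B^{2} + o = o + B^{2}$)
$F{\left(m \right)} = 2 + 2 m$ ($F{\left(m \right)} = 2 m + 2 = 2 + 2 m$)
$Q = -1256$ ($Q = 2 \left(3833 - 4461\right) = 2 \left(-628\right) = -1256$)
$\frac{F{\left(36 \right)} + f{\left(k{\left(-13,-7 \right)} \right)}}{-21044 + Q} = \frac{\left(2 + 2 \cdot 36\right) + \left(-13 + \left(-7\right)^{2}\right)^{2}}{-21044 - 1256} = \frac{\left(2 + 72\right) + \left(-13 + 49\right)^{2}}{-22300} = \left(74 + 36^{2}\right) \left(- \frac{1}{22300}\right) = \left(74 + 1296\right) \left(- \frac{1}{22300}\right) = 1370 \left(- \frac{1}{22300}\right) = - \frac{137}{2230}$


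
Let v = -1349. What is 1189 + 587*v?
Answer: -790674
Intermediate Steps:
1189 + 587*v = 1189 + 587*(-1349) = 1189 - 791863 = -790674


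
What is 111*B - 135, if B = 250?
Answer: 27615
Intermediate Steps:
111*B - 135 = 111*250 - 135 = 27750 - 135 = 27615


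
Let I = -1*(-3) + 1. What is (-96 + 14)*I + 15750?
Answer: 15422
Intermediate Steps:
I = 4 (I = 3 + 1 = 4)
(-96 + 14)*I + 15750 = (-96 + 14)*4 + 15750 = -82*4 + 15750 = -328 + 15750 = 15422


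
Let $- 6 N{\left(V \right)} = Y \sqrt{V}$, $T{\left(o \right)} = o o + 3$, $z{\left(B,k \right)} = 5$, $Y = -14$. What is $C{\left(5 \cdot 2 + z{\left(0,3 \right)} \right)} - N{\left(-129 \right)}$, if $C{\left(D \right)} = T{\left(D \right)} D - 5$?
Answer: $3415 - \frac{7 i \sqrt{129}}{3} \approx 3415.0 - 26.502 i$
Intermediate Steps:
$T{\left(o \right)} = 3 + o^{2}$ ($T{\left(o \right)} = o^{2} + 3 = 3 + o^{2}$)
$C{\left(D \right)} = -5 + D \left(3 + D^{2}\right)$ ($C{\left(D \right)} = \left(3 + D^{2}\right) D - 5 = D \left(3 + D^{2}\right) - 5 = -5 + D \left(3 + D^{2}\right)$)
$N{\left(V \right)} = \frac{7 \sqrt{V}}{3}$ ($N{\left(V \right)} = - \frac{\left(-14\right) \sqrt{V}}{6} = \frac{7 \sqrt{V}}{3}$)
$C{\left(5 \cdot 2 + z{\left(0,3 \right)} \right)} - N{\left(-129 \right)} = \left(-5 + \left(5 \cdot 2 + 5\right) \left(3 + \left(5 \cdot 2 + 5\right)^{2}\right)\right) - \frac{7 \sqrt{-129}}{3} = \left(-5 + \left(10 + 5\right) \left(3 + \left(10 + 5\right)^{2}\right)\right) - \frac{7 i \sqrt{129}}{3} = \left(-5 + 15 \left(3 + 15^{2}\right)\right) - \frac{7 i \sqrt{129}}{3} = \left(-5 + 15 \left(3 + 225\right)\right) - \frac{7 i \sqrt{129}}{3} = \left(-5 + 15 \cdot 228\right) - \frac{7 i \sqrt{129}}{3} = \left(-5 + 3420\right) - \frac{7 i \sqrt{129}}{3} = 3415 - \frac{7 i \sqrt{129}}{3}$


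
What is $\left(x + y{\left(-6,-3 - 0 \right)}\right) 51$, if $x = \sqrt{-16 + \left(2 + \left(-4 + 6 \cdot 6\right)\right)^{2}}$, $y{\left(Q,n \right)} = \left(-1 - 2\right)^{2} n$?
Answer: $-1377 + 102 \sqrt{285} \approx 344.96$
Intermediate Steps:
$y{\left(Q,n \right)} = 9 n$ ($y{\left(Q,n \right)} = \left(-3\right)^{2} n = 9 n$)
$x = 2 \sqrt{285}$ ($x = \sqrt{-16 + \left(2 + \left(-4 + 36\right)\right)^{2}} = \sqrt{-16 + \left(2 + 32\right)^{2}} = \sqrt{-16 + 34^{2}} = \sqrt{-16 + 1156} = \sqrt{1140} = 2 \sqrt{285} \approx 33.764$)
$\left(x + y{\left(-6,-3 - 0 \right)}\right) 51 = \left(2 \sqrt{285} + 9 \left(-3 - 0\right)\right) 51 = \left(2 \sqrt{285} + 9 \left(-3 + 0\right)\right) 51 = \left(2 \sqrt{285} + 9 \left(-3\right)\right) 51 = \left(2 \sqrt{285} - 27\right) 51 = \left(-27 + 2 \sqrt{285}\right) 51 = -1377 + 102 \sqrt{285}$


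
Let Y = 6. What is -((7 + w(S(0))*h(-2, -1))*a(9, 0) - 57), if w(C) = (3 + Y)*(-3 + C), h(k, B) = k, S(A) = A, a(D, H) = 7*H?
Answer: 57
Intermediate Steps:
w(C) = -27 + 9*C (w(C) = (3 + 6)*(-3 + C) = 9*(-3 + C) = -27 + 9*C)
-((7 + w(S(0))*h(-2, -1))*a(9, 0) - 57) = -((7 + (-27 + 9*0)*(-2))*(7*0) - 57) = -((7 + (-27 + 0)*(-2))*0 - 57) = -((7 - 27*(-2))*0 - 57) = -((7 + 54)*0 - 57) = -(61*0 - 57) = -(0 - 57) = -1*(-57) = 57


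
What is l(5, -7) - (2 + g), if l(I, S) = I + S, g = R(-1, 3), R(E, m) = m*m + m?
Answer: -16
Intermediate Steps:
R(E, m) = m + m**2 (R(E, m) = m**2 + m = m + m**2)
g = 12 (g = 3*(1 + 3) = 3*4 = 12)
l(5, -7) - (2 + g) = (5 - 7) - (2 + 12) = -2 - 1*14 = -2 - 14 = -16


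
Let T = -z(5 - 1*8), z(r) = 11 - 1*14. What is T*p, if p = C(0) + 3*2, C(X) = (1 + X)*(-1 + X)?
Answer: 15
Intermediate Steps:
z(r) = -3 (z(r) = 11 - 14 = -3)
p = 5 (p = (-1 + 0²) + 3*2 = (-1 + 0) + 6 = -1 + 6 = 5)
T = 3 (T = -1*(-3) = 3)
T*p = 3*5 = 15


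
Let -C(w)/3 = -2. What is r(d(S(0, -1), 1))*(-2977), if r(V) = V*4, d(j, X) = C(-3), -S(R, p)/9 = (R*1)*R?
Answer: -71448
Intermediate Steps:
C(w) = 6 (C(w) = -3*(-2) = 6)
S(R, p) = -9*R² (S(R, p) = -9*R*1*R = -9*R*R = -9*R²)
d(j, X) = 6
r(V) = 4*V
r(d(S(0, -1), 1))*(-2977) = (4*6)*(-2977) = 24*(-2977) = -71448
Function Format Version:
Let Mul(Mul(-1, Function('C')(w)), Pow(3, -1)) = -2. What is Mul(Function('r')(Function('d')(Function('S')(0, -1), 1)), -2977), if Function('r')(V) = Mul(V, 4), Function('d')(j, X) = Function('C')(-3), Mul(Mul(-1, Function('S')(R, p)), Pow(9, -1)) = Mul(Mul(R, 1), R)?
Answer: -71448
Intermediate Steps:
Function('C')(w) = 6 (Function('C')(w) = Mul(-3, -2) = 6)
Function('S')(R, p) = Mul(-9, Pow(R, 2)) (Function('S')(R, p) = Mul(-9, Mul(Mul(R, 1), R)) = Mul(-9, Mul(R, R)) = Mul(-9, Pow(R, 2)))
Function('d')(j, X) = 6
Function('r')(V) = Mul(4, V)
Mul(Function('r')(Function('d')(Function('S')(0, -1), 1)), -2977) = Mul(Mul(4, 6), -2977) = Mul(24, -2977) = -71448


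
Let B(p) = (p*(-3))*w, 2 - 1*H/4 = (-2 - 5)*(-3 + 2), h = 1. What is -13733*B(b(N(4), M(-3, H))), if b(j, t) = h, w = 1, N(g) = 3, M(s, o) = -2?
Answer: 41199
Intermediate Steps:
H = -20 (H = 8 - 4*(-2 - 5)*(-3 + 2) = 8 - (-28)*(-1) = 8 - 4*7 = 8 - 28 = -20)
b(j, t) = 1
B(p) = -3*p (B(p) = (p*(-3))*1 = -3*p*1 = -3*p)
-13733*B(b(N(4), M(-3, H))) = -(-41199) = -13733*(-3) = 41199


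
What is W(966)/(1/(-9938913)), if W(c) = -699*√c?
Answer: 6947300187*√966 ≈ 2.1593e+11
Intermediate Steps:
W(966)/(1/(-9938913)) = (-699*√966)/(1/(-9938913)) = (-699*√966)/(-1/9938913) = -699*√966*(-9938913) = 6947300187*√966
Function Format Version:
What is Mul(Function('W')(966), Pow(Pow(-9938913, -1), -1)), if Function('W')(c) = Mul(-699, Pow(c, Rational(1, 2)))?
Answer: Mul(6947300187, Pow(966, Rational(1, 2))) ≈ 2.1593e+11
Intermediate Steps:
Mul(Function('W')(966), Pow(Pow(-9938913, -1), -1)) = Mul(Mul(-699, Pow(966, Rational(1, 2))), Pow(Pow(-9938913, -1), -1)) = Mul(Mul(-699, Pow(966, Rational(1, 2))), Pow(Rational(-1, 9938913), -1)) = Mul(Mul(-699, Pow(966, Rational(1, 2))), -9938913) = Mul(6947300187, Pow(966, Rational(1, 2)))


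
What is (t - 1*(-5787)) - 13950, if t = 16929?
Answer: 8766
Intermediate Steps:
(t - 1*(-5787)) - 13950 = (16929 - 1*(-5787)) - 13950 = (16929 + 5787) - 13950 = 22716 - 13950 = 8766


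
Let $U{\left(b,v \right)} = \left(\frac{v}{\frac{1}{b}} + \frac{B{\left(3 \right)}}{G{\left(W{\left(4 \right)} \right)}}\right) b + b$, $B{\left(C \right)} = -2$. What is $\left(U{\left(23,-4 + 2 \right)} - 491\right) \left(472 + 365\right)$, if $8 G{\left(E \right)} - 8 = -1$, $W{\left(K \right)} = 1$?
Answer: $- \frac{9248850}{7} \approx -1.3213 \cdot 10^{6}$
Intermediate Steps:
$G{\left(E \right)} = \frac{7}{8}$ ($G{\left(E \right)} = 1 + \frac{1}{8} \left(-1\right) = 1 - \frac{1}{8} = \frac{7}{8}$)
$U{\left(b,v \right)} = b + b \left(- \frac{16}{7} + b v\right)$ ($U{\left(b,v \right)} = \left(\frac{v}{\frac{1}{b}} - \frac{2}{\frac{7}{8}}\right) b + b = \left(v b - \frac{16}{7}\right) b + b = \left(b v - \frac{16}{7}\right) b + b = \left(- \frac{16}{7} + b v\right) b + b = b \left(- \frac{16}{7} + b v\right) + b = b + b \left(- \frac{16}{7} + b v\right)$)
$\left(U{\left(23,-4 + 2 \right)} - 491\right) \left(472 + 365\right) = \left(\frac{1}{7} \cdot 23 \left(-9 + 7 \cdot 23 \left(-4 + 2\right)\right) - 491\right) \left(472 + 365\right) = \left(\frac{1}{7} \cdot 23 \left(-9 + 7 \cdot 23 \left(-2\right)\right) - 491\right) 837 = \left(\frac{1}{7} \cdot 23 \left(-9 - 322\right) - 491\right) 837 = \left(\frac{1}{7} \cdot 23 \left(-331\right) - 491\right) 837 = \left(- \frac{7613}{7} - 491\right) 837 = \left(- \frac{11050}{7}\right) 837 = - \frac{9248850}{7}$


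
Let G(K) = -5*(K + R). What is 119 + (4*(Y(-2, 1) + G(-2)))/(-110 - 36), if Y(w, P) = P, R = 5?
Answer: 8715/73 ≈ 119.38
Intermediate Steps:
G(K) = -25 - 5*K (G(K) = -5*(K + 5) = -5*(5 + K) = -25 - 5*K)
119 + (4*(Y(-2, 1) + G(-2)))/(-110 - 36) = 119 + (4*(1 + (-25 - 5*(-2))))/(-110 - 36) = 119 + (4*(1 + (-25 + 10)))/(-146) = 119 - 2*(1 - 15)/73 = 119 - 2*(-14)/73 = 119 - 1/146*(-56) = 119 + 28/73 = 8715/73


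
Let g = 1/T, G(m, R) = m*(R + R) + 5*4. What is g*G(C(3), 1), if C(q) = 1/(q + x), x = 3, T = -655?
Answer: -61/1965 ≈ -0.031043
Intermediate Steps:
C(q) = 1/(3 + q) (C(q) = 1/(q + 3) = 1/(3 + q))
G(m, R) = 20 + 2*R*m (G(m, R) = m*(2*R) + 20 = 2*R*m + 20 = 20 + 2*R*m)
g = -1/655 (g = 1/(-655) = -1/655 ≈ -0.0015267)
g*G(C(3), 1) = -(20 + 2*1/(3 + 3))/655 = -(20 + 2*1/6)/655 = -(20 + 2*1*(⅙))/655 = -(20 + ⅓)/655 = -1/655*61/3 = -61/1965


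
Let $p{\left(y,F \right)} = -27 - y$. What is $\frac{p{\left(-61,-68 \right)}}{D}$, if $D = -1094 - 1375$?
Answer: $- \frac{34}{2469} \approx -0.013771$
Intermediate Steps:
$D = -2469$
$\frac{p{\left(-61,-68 \right)}}{D} = \frac{-27 - -61}{-2469} = \left(-27 + 61\right) \left(- \frac{1}{2469}\right) = 34 \left(- \frac{1}{2469}\right) = - \frac{34}{2469}$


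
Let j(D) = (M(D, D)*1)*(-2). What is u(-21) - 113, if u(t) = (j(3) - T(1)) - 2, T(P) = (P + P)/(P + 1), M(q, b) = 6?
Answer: -128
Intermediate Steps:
T(P) = 2*P/(1 + P) (T(P) = (2*P)/(1 + P) = 2*P/(1 + P))
j(D) = -12 (j(D) = (6*1)*(-2) = 6*(-2) = -12)
u(t) = -15 (u(t) = (-12 - 2/(1 + 1)) - 2 = (-12 - 2/2) - 2 = (-12 - 1*1) - 2 = (-12 - 1) - 2 = -13 - 2 = -15)
u(-21) - 113 = -15 - 113 = -128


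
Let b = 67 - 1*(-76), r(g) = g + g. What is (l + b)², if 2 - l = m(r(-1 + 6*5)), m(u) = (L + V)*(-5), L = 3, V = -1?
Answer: 24025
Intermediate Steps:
r(g) = 2*g
m(u) = -10 (m(u) = (3 - 1)*(-5) = 2*(-5) = -10)
l = 12 (l = 2 - 1*(-10) = 2 + 10 = 12)
b = 143 (b = 67 + 76 = 143)
(l + b)² = (12 + 143)² = 155² = 24025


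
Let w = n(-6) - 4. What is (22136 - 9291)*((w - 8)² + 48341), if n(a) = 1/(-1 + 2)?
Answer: 622494390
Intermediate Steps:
n(a) = 1 (n(a) = 1/1 = 1)
w = -3 (w = 1 - 4 = -3)
(22136 - 9291)*((w - 8)² + 48341) = (22136 - 9291)*((-3 - 8)² + 48341) = 12845*((-11)² + 48341) = 12845*(121 + 48341) = 12845*48462 = 622494390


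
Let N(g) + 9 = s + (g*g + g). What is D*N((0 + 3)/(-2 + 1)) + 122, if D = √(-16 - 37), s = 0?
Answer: 122 - 3*I*√53 ≈ 122.0 - 21.84*I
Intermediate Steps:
N(g) = -9 + g + g² (N(g) = -9 + (0 + (g*g + g)) = -9 + (0 + (g² + g)) = -9 + (0 + (g + g²)) = -9 + (g + g²) = -9 + g + g²)
D = I*√53 (D = √(-53) = I*√53 ≈ 7.2801*I)
D*N((0 + 3)/(-2 + 1)) + 122 = (I*√53)*(-9 + (0 + 3)/(-2 + 1) + ((0 + 3)/(-2 + 1))²) + 122 = (I*√53)*(-9 + 3/(-1) + (3/(-1))²) + 122 = (I*√53)*(-9 + 3*(-1) + (3*(-1))²) + 122 = (I*√53)*(-9 - 3 + (-3)²) + 122 = (I*√53)*(-9 - 3 + 9) + 122 = (I*√53)*(-3) + 122 = -3*I*√53 + 122 = 122 - 3*I*√53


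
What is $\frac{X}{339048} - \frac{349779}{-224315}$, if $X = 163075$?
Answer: $\frac{9127767001}{4473738360} \approx 2.0403$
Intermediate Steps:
$\frac{X}{339048} - \frac{349779}{-224315} = \frac{163075}{339048} - \frac{349779}{-224315} = 163075 \cdot \frac{1}{339048} - - \frac{349779}{224315} = \frac{163075}{339048} + \frac{349779}{224315} = \frac{9127767001}{4473738360}$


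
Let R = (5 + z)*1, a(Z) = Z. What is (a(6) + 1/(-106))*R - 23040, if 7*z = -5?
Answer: -8538315/371 ≈ -23014.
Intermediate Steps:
z = -5/7 (z = (⅐)*(-5) = -5/7 ≈ -0.71429)
R = 30/7 (R = (5 - 5/7)*1 = (30/7)*1 = 30/7 ≈ 4.2857)
(a(6) + 1/(-106))*R - 23040 = (6 + 1/(-106))*(30/7) - 23040 = (6 - 1/106)*(30/7) - 23040 = (635/106)*(30/7) - 23040 = 9525/371 - 23040 = -8538315/371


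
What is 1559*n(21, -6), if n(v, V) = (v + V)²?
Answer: 350775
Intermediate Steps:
n(v, V) = (V + v)²
1559*n(21, -6) = 1559*(-6 + 21)² = 1559*15² = 1559*225 = 350775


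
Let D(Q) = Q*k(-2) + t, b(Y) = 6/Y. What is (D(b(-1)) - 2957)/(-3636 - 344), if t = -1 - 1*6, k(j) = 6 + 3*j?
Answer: 741/995 ≈ 0.74472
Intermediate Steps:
t = -7 (t = -1 - 6 = -7)
D(Q) = -7 (D(Q) = Q*(6 + 3*(-2)) - 7 = Q*(6 - 6) - 7 = Q*0 - 7 = 0 - 7 = -7)
(D(b(-1)) - 2957)/(-3636 - 344) = (-7 - 2957)/(-3636 - 344) = -2964/(-3980) = -2964*(-1/3980) = 741/995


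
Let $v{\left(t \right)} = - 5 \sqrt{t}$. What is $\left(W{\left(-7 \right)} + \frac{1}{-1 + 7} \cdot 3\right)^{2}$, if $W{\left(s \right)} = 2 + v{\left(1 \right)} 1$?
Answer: $\frac{25}{4} \approx 6.25$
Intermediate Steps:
$W{\left(s \right)} = -3$ ($W{\left(s \right)} = 2 + - 5 \sqrt{1} \cdot 1 = 2 + \left(-5\right) 1 \cdot 1 = 2 - 5 = -3$)
$\left(W{\left(-7 \right)} + \frac{1}{-1 + 7} \cdot 3\right)^{2} = \left(-3 + \frac{1}{-1 + 7} \cdot 3\right)^{2} = \left(-3 + \frac{1}{6} \cdot 3\right)^{2} = \left(-3 + \frac{1}{2}\right)^{2} = \left(- \frac{5}{2}\right)^{2} = \frac{25}{4}$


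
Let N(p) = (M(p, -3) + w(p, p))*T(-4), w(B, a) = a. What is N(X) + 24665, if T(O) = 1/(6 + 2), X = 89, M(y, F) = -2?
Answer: 197407/8 ≈ 24676.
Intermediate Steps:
T(O) = ⅛ (T(O) = 1/8 = ⅛)
N(p) = -¼ + p/8 (N(p) = (-2 + p)*(⅛) = -¼ + p/8)
N(X) + 24665 = (-¼ + (⅛)*89) + 24665 = (-¼ + 89/8) + 24665 = 87/8 + 24665 = 197407/8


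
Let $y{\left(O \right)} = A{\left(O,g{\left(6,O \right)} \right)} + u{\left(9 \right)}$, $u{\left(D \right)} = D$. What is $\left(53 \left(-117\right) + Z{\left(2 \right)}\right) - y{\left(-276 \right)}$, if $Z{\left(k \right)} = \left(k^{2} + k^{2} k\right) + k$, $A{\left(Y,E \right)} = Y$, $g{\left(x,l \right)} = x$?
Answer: $-5920$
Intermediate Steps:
$Z{\left(k \right)} = k + k^{2} + k^{3}$ ($Z{\left(k \right)} = \left(k^{2} + k^{3}\right) + k = k + k^{2} + k^{3}$)
$y{\left(O \right)} = 9 + O$ ($y{\left(O \right)} = O + 9 = 9 + O$)
$\left(53 \left(-117\right) + Z{\left(2 \right)}\right) - y{\left(-276 \right)} = \left(53 \left(-117\right) + 2 \left(1 + 2 + 2^{2}\right)\right) - \left(9 - 276\right) = \left(-6201 + 2 \left(1 + 2 + 4\right)\right) - -267 = \left(-6201 + 2 \cdot 7\right) + 267 = \left(-6201 + 14\right) + 267 = -6187 + 267 = -5920$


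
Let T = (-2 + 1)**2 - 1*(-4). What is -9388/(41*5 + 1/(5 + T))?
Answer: -93880/2051 ≈ -45.773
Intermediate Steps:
T = 5 (T = (-1)**2 + 4 = 1 + 4 = 5)
-9388/(41*5 + 1/(5 + T)) = -9388/(41*5 + 1/(5 + 5)) = -9388/(205 + 1/10) = -9388/2051/10 = -9388*10/2051 = -93880/2051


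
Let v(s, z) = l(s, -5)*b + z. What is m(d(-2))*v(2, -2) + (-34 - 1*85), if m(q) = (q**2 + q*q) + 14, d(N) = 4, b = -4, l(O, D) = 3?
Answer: -763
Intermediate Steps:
v(s, z) = -12 + z (v(s, z) = 3*(-4) + z = -12 + z)
m(q) = 14 + 2*q**2 (m(q) = (q**2 + q**2) + 14 = 2*q**2 + 14 = 14 + 2*q**2)
m(d(-2))*v(2, -2) + (-34 - 1*85) = (14 + 2*4**2)*(-12 - 2) + (-34 - 1*85) = (14 + 2*16)*(-14) + (-34 - 85) = (14 + 32)*(-14) - 119 = 46*(-14) - 119 = -644 - 119 = -763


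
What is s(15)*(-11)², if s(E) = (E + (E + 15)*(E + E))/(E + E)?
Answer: 7381/2 ≈ 3690.5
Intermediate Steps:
s(E) = (E + 2*E*(15 + E))/(2*E) (s(E) = (E + (15 + E)*(2*E))/((2*E)) = (E + 2*E*(15 + E))*(1/(2*E)) = (E + 2*E*(15 + E))/(2*E))
s(15)*(-11)² = (31/2 + 15)*(-11)² = (61/2)*121 = 7381/2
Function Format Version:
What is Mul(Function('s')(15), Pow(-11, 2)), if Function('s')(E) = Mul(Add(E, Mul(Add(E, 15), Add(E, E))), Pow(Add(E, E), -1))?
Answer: Rational(7381, 2) ≈ 3690.5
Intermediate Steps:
Function('s')(E) = Mul(Rational(1, 2), Pow(E, -1), Add(E, Mul(2, E, Add(15, E)))) (Function('s')(E) = Mul(Add(E, Mul(Add(15, E), Mul(2, E))), Pow(Mul(2, E), -1)) = Mul(Add(E, Mul(2, E, Add(15, E))), Mul(Rational(1, 2), Pow(E, -1))) = Mul(Rational(1, 2), Pow(E, -1), Add(E, Mul(2, E, Add(15, E)))))
Mul(Function('s')(15), Pow(-11, 2)) = Mul(Add(Rational(31, 2), 15), Pow(-11, 2)) = Mul(Rational(61, 2), 121) = Rational(7381, 2)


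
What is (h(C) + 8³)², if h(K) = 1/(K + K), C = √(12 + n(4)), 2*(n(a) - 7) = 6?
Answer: (22528 + √22)²/1936 ≈ 2.6225e+5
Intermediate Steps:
n(a) = 10 (n(a) = 7 + (½)*6 = 7 + 3 = 10)
C = √22 (C = √(12 + 10) = √22 ≈ 4.6904)
h(K) = 1/(2*K)
(h(C) + 8³)² = (1/(2*(√22)) + 8³)² = ((√22/22)/2 + 512)² = (√22/44 + 512)² = (512 + √22/44)²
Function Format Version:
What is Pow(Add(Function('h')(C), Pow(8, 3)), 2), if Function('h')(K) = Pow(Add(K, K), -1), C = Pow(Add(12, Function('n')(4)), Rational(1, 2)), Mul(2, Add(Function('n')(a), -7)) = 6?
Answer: Mul(Rational(1, 1936), Pow(Add(22528, Pow(22, Rational(1, 2))), 2)) ≈ 2.6225e+5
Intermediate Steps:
Function('n')(a) = 10 (Function('n')(a) = Add(7, Mul(Rational(1, 2), 6)) = Add(7, 3) = 10)
C = Pow(22, Rational(1, 2)) (C = Pow(Add(12, 10), Rational(1, 2)) = Pow(22, Rational(1, 2)) ≈ 4.6904)
Function('h')(K) = Mul(Rational(1, 2), Pow(K, -1)) (Function('h')(K) = Pow(Mul(2, K), -1) = Mul(Rational(1, 2), Pow(K, -1)))
Pow(Add(Function('h')(C), Pow(8, 3)), 2) = Pow(Add(Mul(Rational(1, 2), Pow(Pow(22, Rational(1, 2)), -1)), Pow(8, 3)), 2) = Pow(Add(Mul(Rational(1, 2), Mul(Rational(1, 22), Pow(22, Rational(1, 2)))), 512), 2) = Pow(Add(Mul(Rational(1, 44), Pow(22, Rational(1, 2))), 512), 2) = Pow(Add(512, Mul(Rational(1, 44), Pow(22, Rational(1, 2)))), 2)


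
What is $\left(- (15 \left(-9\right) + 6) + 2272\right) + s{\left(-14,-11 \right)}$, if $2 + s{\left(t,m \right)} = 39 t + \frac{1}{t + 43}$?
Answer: $\frac{53738}{29} \approx 1853.0$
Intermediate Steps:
$s{\left(t,m \right)} = -2 + \frac{1}{43 + t} + 39 t$ ($s{\left(t,m \right)} = -2 + \left(39 t + \frac{1}{t + 43}\right) = -2 + \left(39 t + \frac{1}{43 + t}\right) = -2 + \left(\frac{1}{43 + t} + 39 t\right) = -2 + \frac{1}{43 + t} + 39 t$)
$\left(- (15 \left(-9\right) + 6) + 2272\right) + s{\left(-14,-11 \right)} = \left(- (15 \left(-9\right) + 6) + 2272\right) + \frac{-85 + 39 \left(-14\right)^{2} + 1675 \left(-14\right)}{43 - 14} = \left(- (-135 + 6) + 2272\right) + \frac{-85 + 39 \cdot 196 - 23450}{29} = \left(\left(-1\right) \left(-129\right) + 2272\right) + \frac{-85 + 7644 - 23450}{29} = \left(129 + 2272\right) + \frac{1}{29} \left(-15891\right) = 2401 - \frac{15891}{29} = \frac{53738}{29}$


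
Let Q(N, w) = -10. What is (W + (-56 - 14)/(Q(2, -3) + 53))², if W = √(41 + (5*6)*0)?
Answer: 80709/1849 - 140*√41/43 ≈ 22.803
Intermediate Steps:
W = √41 (W = √(41 + 30*0) = √(41 + 0) = √41 ≈ 6.4031)
(W + (-56 - 14)/(Q(2, -3) + 53))² = (√41 + (-56 - 14)/(-10 + 53))² = (√41 - 70/43)² = (-70/43 + √41)²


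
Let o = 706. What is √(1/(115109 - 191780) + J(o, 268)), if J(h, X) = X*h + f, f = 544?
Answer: √123938463559729/25557 ≈ 435.61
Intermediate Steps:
J(h, X) = 544 + X*h (J(h, X) = X*h + 544 = 544 + X*h)
√(1/(115109 - 191780) + J(o, 268)) = √(1/(115109 - 191780) + (544 + 268*706)) = √(1/(-76671) + (544 + 189208)) = √(-1/76671 + 189752) = √(14548475591/76671) = √123938463559729/25557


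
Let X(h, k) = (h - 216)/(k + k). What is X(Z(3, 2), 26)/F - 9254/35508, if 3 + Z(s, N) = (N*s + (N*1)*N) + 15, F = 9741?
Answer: -97798660/374707047 ≈ -0.26100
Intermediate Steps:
Z(s, N) = 12 + N² + N*s (Z(s, N) = -3 + ((N*s + (N*1)*N) + 15) = -3 + ((N*s + N*N) + 15) = -3 + ((N*s + N²) + 15) = -3 + ((N² + N*s) + 15) = -3 + (15 + N² + N*s) = 12 + N² + N*s)
X(h, k) = (-216 + h)/(2*k) (X(h, k) = (-216 + h)/((2*k)) = (-216 + h)*(1/(2*k)) = (-216 + h)/(2*k))
X(Z(3, 2), 26)/F - 9254/35508 = ((½)*(-216 + (12 + 2² + 2*3))/26)/9741 - 9254/35508 = ((½)*(1/26)*(-216 + (12 + 4 + 6)))*(1/9741) - 9254*1/35508 = ((½)*(1/26)*(-216 + 22))*(1/9741) - 4627/17754 = ((½)*(1/26)*(-194))*(1/9741) - 4627/17754 = -97/26*1/9741 - 4627/17754 = -97/253266 - 4627/17754 = -97798660/374707047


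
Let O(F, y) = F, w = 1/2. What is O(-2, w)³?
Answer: -8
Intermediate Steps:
w = ½ ≈ 0.50000
O(-2, w)³ = (-2)³ = -8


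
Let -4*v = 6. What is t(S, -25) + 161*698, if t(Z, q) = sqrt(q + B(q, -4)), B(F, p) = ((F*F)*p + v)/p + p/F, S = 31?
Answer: 112378 + sqrt(240214)/20 ≈ 1.1240e+5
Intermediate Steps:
v = -3/2 (v = -1/4*6 = -3/2 ≈ -1.5000)
B(F, p) = p/F + (-3/2 + p*F**2)/p (B(F, p) = ((F*F)*p - 3/2)/p + p/F = (F**2*p - 3/2)/p + p/F = (p*F**2 - 3/2)/p + p/F = (-3/2 + p*F**2)/p + p/F = p/F + (-3/2 + p*F**2)/p)
t(Z, q) = sqrt(3/8 + q + q**2 - 4/q) (t(Z, q) = sqrt(q + (q**2 - 3/2/(-4) - 4/q)) = sqrt(q + (q**2 - 3/2*(-1/4) - 4/q)) = sqrt(q + (q**2 + 3/8 - 4/q)) = sqrt(q + (3/8 + q**2 - 4/q)) = sqrt(3/8 + q + q**2 - 4/q))
t(S, -25) + 161*698 = sqrt(6 - 64/(-25) + 16*(-25) + 16*(-25)**2)/4 + 161*698 = sqrt(6 - 64*(-1/25) - 400 + 16*625)/4 + 112378 = sqrt(6 + 64/25 - 400 + 10000)/4 + 112378 = sqrt(240214/25)/4 + 112378 = (sqrt(240214)/5)/4 + 112378 = sqrt(240214)/20 + 112378 = 112378 + sqrt(240214)/20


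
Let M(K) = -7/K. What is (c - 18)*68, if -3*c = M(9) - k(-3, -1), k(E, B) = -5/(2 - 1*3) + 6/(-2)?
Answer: -31348/27 ≈ -1161.0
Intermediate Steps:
k(E, B) = 2 (k(E, B) = -5/(2 - 3) + 6*(-½) = -5/(-1) - 3 = -5*(-1) - 3 = 5 - 3 = 2)
c = 25/27 (c = -(-7/9 - 1*2)/3 = -(-7*⅑ - 2)/3 = -(-7/9 - 2)/3 = -⅓*(-25/9) = 25/27 ≈ 0.92593)
(c - 18)*68 = (25/27 - 18)*68 = -461/27*68 = -31348/27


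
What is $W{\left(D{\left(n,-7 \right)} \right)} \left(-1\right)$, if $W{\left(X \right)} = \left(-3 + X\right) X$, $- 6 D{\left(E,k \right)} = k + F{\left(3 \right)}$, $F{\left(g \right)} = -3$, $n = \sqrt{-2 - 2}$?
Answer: $\frac{20}{9} \approx 2.2222$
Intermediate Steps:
$n = 2 i$ ($n = \sqrt{-4} = 2 i \approx 2.0 i$)
$D{\left(E,k \right)} = \frac{1}{2} - \frac{k}{6}$ ($D{\left(E,k \right)} = - \frac{k - 3}{6} = - \frac{-3 + k}{6} = \frac{1}{2} - \frac{k}{6}$)
$W{\left(X \right)} = X \left(-3 + X\right)$
$W{\left(D{\left(n,-7 \right)} \right)} \left(-1\right) = \left(\frac{1}{2} - - \frac{7}{6}\right) \left(-3 + \left(\frac{1}{2} - - \frac{7}{6}\right)\right) \left(-1\right) = \left(\frac{1}{2} + \frac{7}{6}\right) \left(-3 + \left(\frac{1}{2} + \frac{7}{6}\right)\right) \left(-1\right) = \frac{5 \left(-3 + \frac{5}{3}\right)}{3} \left(-1\right) = \frac{5}{3} \left(- \frac{4}{3}\right) \left(-1\right) = \left(- \frac{20}{9}\right) \left(-1\right) = \frac{20}{9}$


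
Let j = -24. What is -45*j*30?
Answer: 32400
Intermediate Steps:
-45*j*30 = -45*(-24)*30 = 1080*30 = 32400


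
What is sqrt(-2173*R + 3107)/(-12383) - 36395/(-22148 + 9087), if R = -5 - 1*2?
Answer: 36395/13061 - sqrt(18318)/12383 ≈ 2.7756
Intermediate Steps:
R = -7 (R = -5 - 2 = -7)
sqrt(-2173*R + 3107)/(-12383) - 36395/(-22148 + 9087) = sqrt(-2173*(-7) + 3107)/(-12383) - 36395/(-22148 + 9087) = sqrt(15211 + 3107)*(-1/12383) - 36395/(-13061) = sqrt(18318)*(-1/12383) - 36395*(-1/13061) = -sqrt(18318)/12383 + 36395/13061 = 36395/13061 - sqrt(18318)/12383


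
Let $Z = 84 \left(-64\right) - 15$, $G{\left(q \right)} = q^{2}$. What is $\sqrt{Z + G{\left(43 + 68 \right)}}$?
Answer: $3 \sqrt{770} \approx 83.247$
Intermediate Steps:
$Z = -5391$ ($Z = -5376 - 15 = -5391$)
$\sqrt{Z + G{\left(43 + 68 \right)}} = \sqrt{-5391 + \left(43 + 68\right)^{2}} = \sqrt{-5391 + 111^{2}} = \sqrt{-5391 + 12321} = \sqrt{6930} = 3 \sqrt{770}$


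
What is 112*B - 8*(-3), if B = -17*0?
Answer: 24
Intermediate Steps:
B = 0
112*B - 8*(-3) = 112*0 - 8*(-3) = 0 + 24 = 24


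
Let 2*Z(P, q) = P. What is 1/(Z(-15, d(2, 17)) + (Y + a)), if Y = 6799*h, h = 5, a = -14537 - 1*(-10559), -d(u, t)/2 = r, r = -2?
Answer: 2/60019 ≈ 3.3323e-5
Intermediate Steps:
d(u, t) = 4 (d(u, t) = -2*(-2) = 4)
Z(P, q) = P/2
a = -3978 (a = -14537 + 10559 = -3978)
Y = 33995 (Y = 6799*5 = 33995)
1/(Z(-15, d(2, 17)) + (Y + a)) = 1/((½)*(-15) + (33995 - 3978)) = 1/(-15/2 + 30017) = 1/(60019/2) = 2/60019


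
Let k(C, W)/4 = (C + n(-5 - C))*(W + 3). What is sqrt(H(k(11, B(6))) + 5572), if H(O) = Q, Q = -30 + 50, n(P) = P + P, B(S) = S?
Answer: 2*sqrt(1398) ≈ 74.780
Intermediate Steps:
n(P) = 2*P
Q = 20
k(C, W) = 4*(-10 - C)*(3 + W) (k(C, W) = 4*((C + 2*(-5 - C))*(W + 3)) = 4*((C + (-10 - 2*C))*(3 + W)) = 4*((-10 - C)*(3 + W)) = 4*(-10 - C)*(3 + W))
H(O) = 20
sqrt(H(k(11, B(6))) + 5572) = sqrt(20 + 5572) = sqrt(5592) = 2*sqrt(1398)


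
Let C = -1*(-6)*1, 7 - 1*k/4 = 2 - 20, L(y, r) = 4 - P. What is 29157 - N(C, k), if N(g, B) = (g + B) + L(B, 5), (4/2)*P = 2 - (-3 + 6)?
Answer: 58093/2 ≈ 29047.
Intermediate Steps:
P = -½ (P = (2 - (-3 + 6))/2 = (2 - 1*3)/2 = (2 - 3)/2 = (½)*(-1) = -½ ≈ -0.50000)
L(y, r) = 9/2 (L(y, r) = 4 - 1*(-½) = 4 + ½ = 9/2)
k = 100 (k = 28 - 4*(2 - 20) = 28 - 4*(-18) = 28 + 72 = 100)
C = 6 (C = 6*1 = 6)
N(g, B) = 9/2 + B + g (N(g, B) = (g + B) + 9/2 = (B + g) + 9/2 = 9/2 + B + g)
29157 - N(C, k) = 29157 - (9/2 + 100 + 6) = 29157 - 1*221/2 = 29157 - 221/2 = 58093/2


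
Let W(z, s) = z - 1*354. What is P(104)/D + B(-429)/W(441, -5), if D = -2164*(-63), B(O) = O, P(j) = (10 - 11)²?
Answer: -19495447/3953628 ≈ -4.9310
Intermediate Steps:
P(j) = 1 (P(j) = (-1)² = 1)
W(z, s) = -354 + z (W(z, s) = z - 354 = -354 + z)
D = 136332
P(104)/D + B(-429)/W(441, -5) = 1/136332 - 429/(-354 + 441) = 1*(1/136332) - 429/87 = 1/136332 - 429*1/87 = 1/136332 - 143/29 = -19495447/3953628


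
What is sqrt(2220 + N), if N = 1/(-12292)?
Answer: sqrt(83856758447)/6146 ≈ 47.117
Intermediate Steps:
N = -1/12292 ≈ -8.1354e-5
sqrt(2220 + N) = sqrt(2220 - 1/12292) = sqrt(27288239/12292) = sqrt(83856758447)/6146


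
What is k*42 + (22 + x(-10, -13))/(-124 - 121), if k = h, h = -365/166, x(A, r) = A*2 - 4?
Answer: -1877759/20335 ≈ -92.341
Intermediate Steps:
x(A, r) = -4 + 2*A (x(A, r) = 2*A - 4 = -4 + 2*A)
h = -365/166 (h = -365*1/166 = -365/166 ≈ -2.1988)
k = -365/166 ≈ -2.1988
k*42 + (22 + x(-10, -13))/(-124 - 121) = -365/166*42 + (22 + (-4 + 2*(-10)))/(-124 - 121) = -7665/83 + (22 + (-4 - 20))/(-245) = -7665/83 + (22 - 24)*(-1/245) = -7665/83 - 2*(-1/245) = -7665/83 + 2/245 = -1877759/20335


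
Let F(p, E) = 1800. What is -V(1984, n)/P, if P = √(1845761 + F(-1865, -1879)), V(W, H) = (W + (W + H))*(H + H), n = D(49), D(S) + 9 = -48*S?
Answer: 7588254*√1847561/1847561 ≈ 5582.7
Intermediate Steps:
D(S) = -9 - 48*S
n = -2361 (n = -9 - 48*49 = -9 - 2352 = -2361)
V(W, H) = 2*H*(H + 2*W) (V(W, H) = (W + (H + W))*(2*H) = (H + 2*W)*(2*H) = 2*H*(H + 2*W))
P = √1847561 (P = √(1845761 + 1800) = √1847561 ≈ 1359.3)
-V(1984, n)/P = -2*(-2361)*(-2361 + 2*1984)/(√1847561) = -2*(-2361)*(-2361 + 3968)*√1847561/1847561 = -2*(-2361)*1607*√1847561/1847561 = -(-7588254)*√1847561/1847561 = 7588254*√1847561/1847561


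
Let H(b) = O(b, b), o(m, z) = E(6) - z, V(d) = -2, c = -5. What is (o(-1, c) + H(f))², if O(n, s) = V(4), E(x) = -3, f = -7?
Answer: 0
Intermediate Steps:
O(n, s) = -2
o(m, z) = -3 - z
H(b) = -2
(o(-1, c) + H(f))² = ((-3 - 1*(-5)) - 2)² = ((-3 + 5) - 2)² = (2 - 2)² = 0² = 0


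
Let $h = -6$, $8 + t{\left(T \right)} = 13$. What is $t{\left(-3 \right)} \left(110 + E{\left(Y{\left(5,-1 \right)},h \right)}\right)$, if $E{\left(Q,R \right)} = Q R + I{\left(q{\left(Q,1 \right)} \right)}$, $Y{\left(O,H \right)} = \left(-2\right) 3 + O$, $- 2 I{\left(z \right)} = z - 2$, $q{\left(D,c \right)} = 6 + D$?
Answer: $\frac{1145}{2} \approx 572.5$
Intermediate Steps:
$t{\left(T \right)} = 5$ ($t{\left(T \right)} = -8 + 13 = 5$)
$I{\left(z \right)} = 1 - \frac{z}{2}$ ($I{\left(z \right)} = - \frac{z - 2}{2} = - \frac{-2 + z}{2} = 1 - \frac{z}{2}$)
$Y{\left(O,H \right)} = -6 + O$
$E{\left(Q,R \right)} = -2 - \frac{Q}{2} + Q R$ ($E{\left(Q,R \right)} = Q R - \left(-1 + \frac{6 + Q}{2}\right) = Q R + \left(1 - \left(3 + \frac{Q}{2}\right)\right) = Q R - \left(2 + \frac{Q}{2}\right) = -2 - \frac{Q}{2} + Q R$)
$t{\left(-3 \right)} \left(110 + E{\left(Y{\left(5,-1 \right)},h \right)}\right) = 5 \left(110 - \left(2 + \frac{-6 + 5}{2} - \left(-6 + 5\right) \left(-6\right)\right)\right) = 5 \left(110 - - \frac{9}{2}\right) = 5 \left(110 + \left(-2 + \frac{1}{2} + 6\right)\right) = 5 \left(110 + \frac{9}{2}\right) = 5 \cdot \frac{229}{2} = \frac{1145}{2}$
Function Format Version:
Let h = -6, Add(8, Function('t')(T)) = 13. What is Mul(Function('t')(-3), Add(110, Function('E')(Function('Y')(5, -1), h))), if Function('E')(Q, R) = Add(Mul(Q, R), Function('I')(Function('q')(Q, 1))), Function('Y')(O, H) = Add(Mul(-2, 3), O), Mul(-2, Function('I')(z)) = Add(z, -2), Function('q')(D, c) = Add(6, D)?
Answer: Rational(1145, 2) ≈ 572.50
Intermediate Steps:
Function('t')(T) = 5 (Function('t')(T) = Add(-8, 13) = 5)
Function('I')(z) = Add(1, Mul(Rational(-1, 2), z)) (Function('I')(z) = Mul(Rational(-1, 2), Add(z, -2)) = Mul(Rational(-1, 2), Add(-2, z)) = Add(1, Mul(Rational(-1, 2), z)))
Function('Y')(O, H) = Add(-6, O)
Function('E')(Q, R) = Add(-2, Mul(Rational(-1, 2), Q), Mul(Q, R)) (Function('E')(Q, R) = Add(Mul(Q, R), Add(1, Mul(Rational(-1, 2), Add(6, Q)))) = Add(Mul(Q, R), Add(1, Add(-3, Mul(Rational(-1, 2), Q)))) = Add(Mul(Q, R), Add(-2, Mul(Rational(-1, 2), Q))) = Add(-2, Mul(Rational(-1, 2), Q), Mul(Q, R)))
Mul(Function('t')(-3), Add(110, Function('E')(Function('Y')(5, -1), h))) = Mul(5, Add(110, Add(-2, Mul(Rational(-1, 2), Add(-6, 5)), Mul(Add(-6, 5), -6)))) = Mul(5, Add(110, Add(-2, Mul(Rational(-1, 2), -1), Mul(-1, -6)))) = Mul(5, Add(110, Add(-2, Rational(1, 2), 6))) = Mul(5, Add(110, Rational(9, 2))) = Mul(5, Rational(229, 2)) = Rational(1145, 2)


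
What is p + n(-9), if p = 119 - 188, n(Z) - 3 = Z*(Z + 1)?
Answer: 6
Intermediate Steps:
n(Z) = 3 + Z*(1 + Z) (n(Z) = 3 + Z*(Z + 1) = 3 + Z*(1 + Z))
p = -69
p + n(-9) = -69 + (3 - 9 + (-9)²) = -69 + (3 - 9 + 81) = -69 + 75 = 6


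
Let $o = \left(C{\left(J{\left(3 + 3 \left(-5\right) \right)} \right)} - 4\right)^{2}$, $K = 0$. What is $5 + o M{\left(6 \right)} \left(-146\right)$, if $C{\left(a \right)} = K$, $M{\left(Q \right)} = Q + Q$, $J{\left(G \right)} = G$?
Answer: $-28027$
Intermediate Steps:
$M{\left(Q \right)} = 2 Q$
$C{\left(a \right)} = 0$
$o = 16$ ($o = \left(0 - 4\right)^{2} = \left(-4\right)^{2} = 16$)
$5 + o M{\left(6 \right)} \left(-146\right) = 5 + 16 \cdot 2 \cdot 6 \left(-146\right) = 5 + 16 \cdot 12 \left(-146\right) = 5 + 192 \left(-146\right) = 5 - 28032 = -28027$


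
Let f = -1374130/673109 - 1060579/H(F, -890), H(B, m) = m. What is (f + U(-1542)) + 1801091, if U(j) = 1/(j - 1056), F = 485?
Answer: 701256616980540737/389094022995 ≈ 1.8023e+6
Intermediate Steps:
U(j) = 1/(-1056 + j)
f = 712662294411/599067010 (f = -1374130/673109 - 1060579/(-890) = -1374130*1/673109 - 1060579*(-1/890) = -1374130/673109 + 1060579/890 = 712662294411/599067010 ≈ 1189.6)
(f + U(-1542)) + 1801091 = (712662294411/599067010 + 1/(-1056 - 1542)) + 1801091 = (712662294411/599067010 + 1/(-2598)) + 1801091 = (712662294411/599067010 - 1/2598) + 1801091 = 462874010453192/389094022995 + 1801091 = 701256616980540737/389094022995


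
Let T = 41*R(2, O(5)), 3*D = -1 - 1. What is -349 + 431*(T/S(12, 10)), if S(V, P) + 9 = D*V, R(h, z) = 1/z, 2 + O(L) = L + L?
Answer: -65135/136 ≈ -478.93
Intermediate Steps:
O(L) = -2 + 2*L (O(L) = -2 + (L + L) = -2 + 2*L)
D = -⅔ (D = (-1 - 1)/3 = (⅓)*(-2) = -⅔ ≈ -0.66667)
S(V, P) = -9 - 2*V/3
T = 41/8 (T = 41/(-2 + 2*5) = 41/(-2 + 10) = 41/8 ≈ 5.1250)
-349 + 431*(T/S(12, 10)) = -349 + 431*(41/(8*(-9 - ⅔*12))) = -349 + 431*(41/(8*(-9 - 8))) = -349 + 431*((41/8)/(-17)) = -349 + 431*((41/8)*(-1/17)) = -349 + 431*(-41/136) = -349 - 17671/136 = -65135/136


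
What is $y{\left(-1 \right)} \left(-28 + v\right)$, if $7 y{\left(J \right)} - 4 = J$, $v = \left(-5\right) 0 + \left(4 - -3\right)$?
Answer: $-9$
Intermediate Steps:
$v = 7$ ($v = 0 + \left(4 + 3\right) = 0 + 7 = 7$)
$y{\left(J \right)} = \frac{4}{7} + \frac{J}{7}$
$y{\left(-1 \right)} \left(-28 + v\right) = \left(\frac{4}{7} + \frac{1}{7} \left(-1\right)\right) \left(-28 + 7\right) = \left(\frac{4}{7} - \frac{1}{7}\right) \left(-21\right) = \frac{3}{7} \left(-21\right) = -9$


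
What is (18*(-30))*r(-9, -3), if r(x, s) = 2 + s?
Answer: 540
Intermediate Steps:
(18*(-30))*r(-9, -3) = (18*(-30))*(2 - 3) = -540*(-1) = 540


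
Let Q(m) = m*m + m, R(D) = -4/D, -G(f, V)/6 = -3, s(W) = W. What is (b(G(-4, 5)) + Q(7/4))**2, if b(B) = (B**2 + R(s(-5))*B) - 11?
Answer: 706336929/6400 ≈ 1.1037e+5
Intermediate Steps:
G(f, V) = 18 (G(f, V) = -6*(-3) = 18)
Q(m) = m + m**2 (Q(m) = m**2 + m = m + m**2)
b(B) = -11 + B**2 + 4*B/5 (b(B) = (B**2 + (-4/(-5))*B) - 11 = (B**2 + (-4*(-1/5))*B) - 11 = (B**2 + 4*B/5) - 11 = -11 + B**2 + 4*B/5)
(b(G(-4, 5)) + Q(7/4))**2 = ((-11 + 18**2 + (4/5)*18) + (7/4)*(1 + 7/4))**2 = ((-11 + 324 + 72/5) + (7*(1/4))*(1 + 7*(1/4)))**2 = (1637/5 + 7*(1 + 7/4)/4)**2 = (1637/5 + (7/4)*(11/4))**2 = (1637/5 + 77/16)**2 = (26577/80)**2 = 706336929/6400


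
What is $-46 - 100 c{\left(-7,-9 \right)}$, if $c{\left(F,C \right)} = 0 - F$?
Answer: $-746$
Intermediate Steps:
$c{\left(F,C \right)} = - F$
$-46 - 100 c{\left(-7,-9 \right)} = -46 - 100 \left(\left(-1\right) \left(-7\right)\right) = -46 - 700 = -746$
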